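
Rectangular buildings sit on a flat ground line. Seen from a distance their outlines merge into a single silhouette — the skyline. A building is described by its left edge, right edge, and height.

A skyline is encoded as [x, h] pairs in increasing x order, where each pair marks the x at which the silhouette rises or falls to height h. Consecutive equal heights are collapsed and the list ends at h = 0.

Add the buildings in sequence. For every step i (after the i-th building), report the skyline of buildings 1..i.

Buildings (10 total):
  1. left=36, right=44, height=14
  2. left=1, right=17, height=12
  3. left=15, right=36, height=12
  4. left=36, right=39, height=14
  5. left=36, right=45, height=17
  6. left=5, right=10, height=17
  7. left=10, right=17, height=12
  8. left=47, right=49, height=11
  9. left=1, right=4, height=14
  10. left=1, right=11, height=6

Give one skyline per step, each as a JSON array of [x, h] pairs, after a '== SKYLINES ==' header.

== SKYLINES ==
[[36,14],[44,0]]
[[1,12],[17,0],[36,14],[44,0]]
[[1,12],[36,14],[44,0]]
[[1,12],[36,14],[44,0]]
[[1,12],[36,17],[45,0]]
[[1,12],[5,17],[10,12],[36,17],[45,0]]
[[1,12],[5,17],[10,12],[36,17],[45,0]]
[[1,12],[5,17],[10,12],[36,17],[45,0],[47,11],[49,0]]
[[1,14],[4,12],[5,17],[10,12],[36,17],[45,0],[47,11],[49,0]]
[[1,14],[4,12],[5,17],[10,12],[36,17],[45,0],[47,11],[49,0]]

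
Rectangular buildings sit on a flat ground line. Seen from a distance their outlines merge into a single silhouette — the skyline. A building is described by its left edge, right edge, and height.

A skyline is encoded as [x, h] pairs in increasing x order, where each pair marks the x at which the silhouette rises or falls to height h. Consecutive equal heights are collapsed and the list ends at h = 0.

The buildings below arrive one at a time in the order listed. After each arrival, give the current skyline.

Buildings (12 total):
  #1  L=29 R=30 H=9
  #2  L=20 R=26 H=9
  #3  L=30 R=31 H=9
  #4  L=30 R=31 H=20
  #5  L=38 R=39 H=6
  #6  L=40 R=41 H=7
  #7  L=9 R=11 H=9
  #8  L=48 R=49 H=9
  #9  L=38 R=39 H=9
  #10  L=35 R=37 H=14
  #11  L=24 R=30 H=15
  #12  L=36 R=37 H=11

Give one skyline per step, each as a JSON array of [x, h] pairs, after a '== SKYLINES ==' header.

== SKYLINES ==
[[29,9],[30,0]]
[[20,9],[26,0],[29,9],[30,0]]
[[20,9],[26,0],[29,9],[31,0]]
[[20,9],[26,0],[29,9],[30,20],[31,0]]
[[20,9],[26,0],[29,9],[30,20],[31,0],[38,6],[39,0]]
[[20,9],[26,0],[29,9],[30,20],[31,0],[38,6],[39,0],[40,7],[41,0]]
[[9,9],[11,0],[20,9],[26,0],[29,9],[30,20],[31,0],[38,6],[39,0],[40,7],[41,0]]
[[9,9],[11,0],[20,9],[26,0],[29,9],[30,20],[31,0],[38,6],[39,0],[40,7],[41,0],[48,9],[49,0]]
[[9,9],[11,0],[20,9],[26,0],[29,9],[30,20],[31,0],[38,9],[39,0],[40,7],[41,0],[48,9],[49,0]]
[[9,9],[11,0],[20,9],[26,0],[29,9],[30,20],[31,0],[35,14],[37,0],[38,9],[39,0],[40,7],[41,0],[48,9],[49,0]]
[[9,9],[11,0],[20,9],[24,15],[30,20],[31,0],[35,14],[37,0],[38,9],[39,0],[40,7],[41,0],[48,9],[49,0]]
[[9,9],[11,0],[20,9],[24,15],[30,20],[31,0],[35,14],[37,0],[38,9],[39,0],[40,7],[41,0],[48,9],[49,0]]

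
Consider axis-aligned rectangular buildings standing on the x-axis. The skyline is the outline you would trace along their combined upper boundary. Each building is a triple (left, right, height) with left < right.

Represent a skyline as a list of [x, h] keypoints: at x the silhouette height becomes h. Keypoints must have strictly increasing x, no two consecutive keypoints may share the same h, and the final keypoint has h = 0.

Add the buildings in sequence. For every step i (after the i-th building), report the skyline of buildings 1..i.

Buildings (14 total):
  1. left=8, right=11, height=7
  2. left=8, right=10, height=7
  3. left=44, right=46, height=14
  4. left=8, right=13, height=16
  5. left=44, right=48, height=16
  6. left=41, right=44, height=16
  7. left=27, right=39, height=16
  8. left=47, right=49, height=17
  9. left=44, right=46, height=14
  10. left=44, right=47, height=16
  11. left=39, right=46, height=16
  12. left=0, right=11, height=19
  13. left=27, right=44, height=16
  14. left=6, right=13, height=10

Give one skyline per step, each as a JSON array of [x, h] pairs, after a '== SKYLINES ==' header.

== SKYLINES ==
[[8,7],[11,0]]
[[8,7],[11,0]]
[[8,7],[11,0],[44,14],[46,0]]
[[8,16],[13,0],[44,14],[46,0]]
[[8,16],[13,0],[44,16],[48,0]]
[[8,16],[13,0],[41,16],[48,0]]
[[8,16],[13,0],[27,16],[39,0],[41,16],[48,0]]
[[8,16],[13,0],[27,16],[39,0],[41,16],[47,17],[49,0]]
[[8,16],[13,0],[27,16],[39,0],[41,16],[47,17],[49,0]]
[[8,16],[13,0],[27,16],[39,0],[41,16],[47,17],[49,0]]
[[8,16],[13,0],[27,16],[47,17],[49,0]]
[[0,19],[11,16],[13,0],[27,16],[47,17],[49,0]]
[[0,19],[11,16],[13,0],[27,16],[47,17],[49,0]]
[[0,19],[11,16],[13,0],[27,16],[47,17],[49,0]]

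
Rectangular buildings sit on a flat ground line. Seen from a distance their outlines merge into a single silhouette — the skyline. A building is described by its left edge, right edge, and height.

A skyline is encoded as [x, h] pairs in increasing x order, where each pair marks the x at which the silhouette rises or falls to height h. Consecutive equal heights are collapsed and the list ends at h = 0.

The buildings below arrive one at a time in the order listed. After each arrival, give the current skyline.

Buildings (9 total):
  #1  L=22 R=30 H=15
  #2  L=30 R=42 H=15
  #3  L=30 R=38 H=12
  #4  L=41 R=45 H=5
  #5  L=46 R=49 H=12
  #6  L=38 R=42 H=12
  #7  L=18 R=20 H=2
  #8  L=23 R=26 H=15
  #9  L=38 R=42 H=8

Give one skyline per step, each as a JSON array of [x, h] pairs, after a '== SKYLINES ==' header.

== SKYLINES ==
[[22,15],[30,0]]
[[22,15],[42,0]]
[[22,15],[42,0]]
[[22,15],[42,5],[45,0]]
[[22,15],[42,5],[45,0],[46,12],[49,0]]
[[22,15],[42,5],[45,0],[46,12],[49,0]]
[[18,2],[20,0],[22,15],[42,5],[45,0],[46,12],[49,0]]
[[18,2],[20,0],[22,15],[42,5],[45,0],[46,12],[49,0]]
[[18,2],[20,0],[22,15],[42,5],[45,0],[46,12],[49,0]]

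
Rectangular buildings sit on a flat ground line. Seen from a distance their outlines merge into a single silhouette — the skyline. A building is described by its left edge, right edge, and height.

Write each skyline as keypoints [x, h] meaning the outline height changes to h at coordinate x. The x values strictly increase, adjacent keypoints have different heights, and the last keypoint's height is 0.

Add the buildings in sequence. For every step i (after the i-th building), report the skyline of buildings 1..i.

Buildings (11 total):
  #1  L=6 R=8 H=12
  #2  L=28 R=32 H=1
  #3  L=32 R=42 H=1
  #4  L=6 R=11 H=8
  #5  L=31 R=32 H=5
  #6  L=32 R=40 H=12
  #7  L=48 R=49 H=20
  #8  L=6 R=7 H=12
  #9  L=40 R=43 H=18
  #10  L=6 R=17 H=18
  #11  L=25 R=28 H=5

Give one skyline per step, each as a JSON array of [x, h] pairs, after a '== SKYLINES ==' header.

== SKYLINES ==
[[6,12],[8,0]]
[[6,12],[8,0],[28,1],[32,0]]
[[6,12],[8,0],[28,1],[42,0]]
[[6,12],[8,8],[11,0],[28,1],[42,0]]
[[6,12],[8,8],[11,0],[28,1],[31,5],[32,1],[42,0]]
[[6,12],[8,8],[11,0],[28,1],[31,5],[32,12],[40,1],[42,0]]
[[6,12],[8,8],[11,0],[28,1],[31,5],[32,12],[40,1],[42,0],[48,20],[49,0]]
[[6,12],[8,8],[11,0],[28,1],[31,5],[32,12],[40,1],[42,0],[48,20],[49,0]]
[[6,12],[8,8],[11,0],[28,1],[31,5],[32,12],[40,18],[43,0],[48,20],[49,0]]
[[6,18],[17,0],[28,1],[31,5],[32,12],[40,18],[43,0],[48,20],[49,0]]
[[6,18],[17,0],[25,5],[28,1],[31,5],[32,12],[40,18],[43,0],[48,20],[49,0]]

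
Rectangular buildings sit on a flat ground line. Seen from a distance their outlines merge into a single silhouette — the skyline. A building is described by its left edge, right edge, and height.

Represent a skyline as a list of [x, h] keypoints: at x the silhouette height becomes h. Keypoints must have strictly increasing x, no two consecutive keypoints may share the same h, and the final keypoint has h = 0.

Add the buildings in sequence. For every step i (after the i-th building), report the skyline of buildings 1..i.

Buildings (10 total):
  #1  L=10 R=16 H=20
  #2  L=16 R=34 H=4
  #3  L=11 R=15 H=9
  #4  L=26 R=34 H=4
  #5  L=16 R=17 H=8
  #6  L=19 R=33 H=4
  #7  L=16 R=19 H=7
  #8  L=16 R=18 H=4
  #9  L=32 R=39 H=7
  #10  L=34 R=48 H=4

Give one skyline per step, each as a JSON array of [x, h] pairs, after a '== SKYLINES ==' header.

== SKYLINES ==
[[10,20],[16,0]]
[[10,20],[16,4],[34,0]]
[[10,20],[16,4],[34,0]]
[[10,20],[16,4],[34,0]]
[[10,20],[16,8],[17,4],[34,0]]
[[10,20],[16,8],[17,4],[34,0]]
[[10,20],[16,8],[17,7],[19,4],[34,0]]
[[10,20],[16,8],[17,7],[19,4],[34,0]]
[[10,20],[16,8],[17,7],[19,4],[32,7],[39,0]]
[[10,20],[16,8],[17,7],[19,4],[32,7],[39,4],[48,0]]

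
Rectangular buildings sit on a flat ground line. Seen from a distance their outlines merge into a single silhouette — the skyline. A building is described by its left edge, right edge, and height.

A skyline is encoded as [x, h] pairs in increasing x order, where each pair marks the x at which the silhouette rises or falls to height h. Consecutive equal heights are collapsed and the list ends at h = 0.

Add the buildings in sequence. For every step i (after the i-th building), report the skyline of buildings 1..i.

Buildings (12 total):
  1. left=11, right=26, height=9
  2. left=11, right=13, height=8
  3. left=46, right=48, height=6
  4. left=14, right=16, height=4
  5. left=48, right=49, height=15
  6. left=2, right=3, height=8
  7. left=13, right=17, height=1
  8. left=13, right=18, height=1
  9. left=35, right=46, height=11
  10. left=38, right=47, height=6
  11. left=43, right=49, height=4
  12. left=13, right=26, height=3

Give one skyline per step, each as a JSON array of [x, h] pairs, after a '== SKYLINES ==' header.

== SKYLINES ==
[[11,9],[26,0]]
[[11,9],[26,0]]
[[11,9],[26,0],[46,6],[48,0]]
[[11,9],[26,0],[46,6],[48,0]]
[[11,9],[26,0],[46,6],[48,15],[49,0]]
[[2,8],[3,0],[11,9],[26,0],[46,6],[48,15],[49,0]]
[[2,8],[3,0],[11,9],[26,0],[46,6],[48,15],[49,0]]
[[2,8],[3,0],[11,9],[26,0],[46,6],[48,15],[49,0]]
[[2,8],[3,0],[11,9],[26,0],[35,11],[46,6],[48,15],[49,0]]
[[2,8],[3,0],[11,9],[26,0],[35,11],[46,6],[48,15],[49,0]]
[[2,8],[3,0],[11,9],[26,0],[35,11],[46,6],[48,15],[49,0]]
[[2,8],[3,0],[11,9],[26,0],[35,11],[46,6],[48,15],[49,0]]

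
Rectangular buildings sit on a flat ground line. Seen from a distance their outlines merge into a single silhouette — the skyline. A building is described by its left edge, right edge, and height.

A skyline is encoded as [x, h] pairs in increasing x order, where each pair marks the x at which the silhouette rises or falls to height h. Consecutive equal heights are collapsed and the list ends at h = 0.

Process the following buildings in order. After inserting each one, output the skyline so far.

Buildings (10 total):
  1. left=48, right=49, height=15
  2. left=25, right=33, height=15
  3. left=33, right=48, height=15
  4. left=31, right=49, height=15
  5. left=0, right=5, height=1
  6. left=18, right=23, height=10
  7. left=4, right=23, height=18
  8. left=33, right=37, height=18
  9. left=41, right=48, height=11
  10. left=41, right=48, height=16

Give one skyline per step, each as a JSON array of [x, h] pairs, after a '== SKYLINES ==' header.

== SKYLINES ==
[[48,15],[49,0]]
[[25,15],[33,0],[48,15],[49,0]]
[[25,15],[49,0]]
[[25,15],[49,0]]
[[0,1],[5,0],[25,15],[49,0]]
[[0,1],[5,0],[18,10],[23,0],[25,15],[49,0]]
[[0,1],[4,18],[23,0],[25,15],[49,0]]
[[0,1],[4,18],[23,0],[25,15],[33,18],[37,15],[49,0]]
[[0,1],[4,18],[23,0],[25,15],[33,18],[37,15],[49,0]]
[[0,1],[4,18],[23,0],[25,15],[33,18],[37,15],[41,16],[48,15],[49,0]]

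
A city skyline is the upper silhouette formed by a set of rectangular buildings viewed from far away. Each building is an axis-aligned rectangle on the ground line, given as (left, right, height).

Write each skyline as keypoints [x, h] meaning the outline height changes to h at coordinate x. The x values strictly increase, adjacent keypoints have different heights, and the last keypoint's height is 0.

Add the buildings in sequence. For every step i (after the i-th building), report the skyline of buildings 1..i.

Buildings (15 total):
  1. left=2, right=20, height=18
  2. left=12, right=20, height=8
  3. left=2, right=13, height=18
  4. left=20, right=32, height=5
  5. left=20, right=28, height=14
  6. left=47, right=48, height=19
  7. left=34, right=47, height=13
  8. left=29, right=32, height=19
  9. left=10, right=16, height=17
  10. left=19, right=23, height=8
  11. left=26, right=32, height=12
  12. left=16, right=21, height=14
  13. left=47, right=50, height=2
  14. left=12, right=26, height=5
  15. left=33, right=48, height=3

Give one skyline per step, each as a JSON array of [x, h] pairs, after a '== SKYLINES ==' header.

== SKYLINES ==
[[2,18],[20,0]]
[[2,18],[20,0]]
[[2,18],[20,0]]
[[2,18],[20,5],[32,0]]
[[2,18],[20,14],[28,5],[32,0]]
[[2,18],[20,14],[28,5],[32,0],[47,19],[48,0]]
[[2,18],[20,14],[28,5],[32,0],[34,13],[47,19],[48,0]]
[[2,18],[20,14],[28,5],[29,19],[32,0],[34,13],[47,19],[48,0]]
[[2,18],[20,14],[28,5],[29,19],[32,0],[34,13],[47,19],[48,0]]
[[2,18],[20,14],[28,5],[29,19],[32,0],[34,13],[47,19],[48,0]]
[[2,18],[20,14],[28,12],[29,19],[32,0],[34,13],[47,19],[48,0]]
[[2,18],[20,14],[28,12],[29,19],[32,0],[34,13],[47,19],[48,0]]
[[2,18],[20,14],[28,12],[29,19],[32,0],[34,13],[47,19],[48,2],[50,0]]
[[2,18],[20,14],[28,12],[29,19],[32,0],[34,13],[47,19],[48,2],[50,0]]
[[2,18],[20,14],[28,12],[29,19],[32,0],[33,3],[34,13],[47,19],[48,2],[50,0]]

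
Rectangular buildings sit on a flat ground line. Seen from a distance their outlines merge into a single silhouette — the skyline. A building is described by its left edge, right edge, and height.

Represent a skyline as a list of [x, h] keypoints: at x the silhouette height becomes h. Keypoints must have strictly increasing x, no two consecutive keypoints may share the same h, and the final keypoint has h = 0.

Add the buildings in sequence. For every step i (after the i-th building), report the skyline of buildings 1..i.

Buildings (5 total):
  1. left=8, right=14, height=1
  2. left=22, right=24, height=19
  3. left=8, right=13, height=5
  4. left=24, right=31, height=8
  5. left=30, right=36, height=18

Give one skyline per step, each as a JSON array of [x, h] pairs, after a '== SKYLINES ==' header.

== SKYLINES ==
[[8,1],[14,0]]
[[8,1],[14,0],[22,19],[24,0]]
[[8,5],[13,1],[14,0],[22,19],[24,0]]
[[8,5],[13,1],[14,0],[22,19],[24,8],[31,0]]
[[8,5],[13,1],[14,0],[22,19],[24,8],[30,18],[36,0]]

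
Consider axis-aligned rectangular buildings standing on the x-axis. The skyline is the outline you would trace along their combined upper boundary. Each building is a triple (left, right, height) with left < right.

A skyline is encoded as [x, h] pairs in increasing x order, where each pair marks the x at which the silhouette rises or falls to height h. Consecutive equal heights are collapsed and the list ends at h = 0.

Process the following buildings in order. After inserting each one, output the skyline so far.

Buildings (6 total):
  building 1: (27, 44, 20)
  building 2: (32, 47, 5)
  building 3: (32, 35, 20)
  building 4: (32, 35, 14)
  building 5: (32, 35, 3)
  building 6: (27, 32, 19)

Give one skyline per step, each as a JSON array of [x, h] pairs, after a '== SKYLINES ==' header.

== SKYLINES ==
[[27,20],[44,0]]
[[27,20],[44,5],[47,0]]
[[27,20],[44,5],[47,0]]
[[27,20],[44,5],[47,0]]
[[27,20],[44,5],[47,0]]
[[27,20],[44,5],[47,0]]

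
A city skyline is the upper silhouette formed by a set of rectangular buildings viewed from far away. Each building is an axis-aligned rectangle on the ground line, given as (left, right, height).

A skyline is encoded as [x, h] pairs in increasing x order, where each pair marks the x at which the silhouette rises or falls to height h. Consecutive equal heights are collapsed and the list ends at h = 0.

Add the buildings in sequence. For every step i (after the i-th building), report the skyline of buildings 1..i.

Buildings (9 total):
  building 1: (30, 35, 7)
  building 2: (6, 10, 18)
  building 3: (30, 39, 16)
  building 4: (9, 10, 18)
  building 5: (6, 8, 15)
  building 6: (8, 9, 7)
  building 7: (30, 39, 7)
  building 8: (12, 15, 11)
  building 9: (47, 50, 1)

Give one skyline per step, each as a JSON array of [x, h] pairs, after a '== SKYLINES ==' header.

== SKYLINES ==
[[30,7],[35,0]]
[[6,18],[10,0],[30,7],[35,0]]
[[6,18],[10,0],[30,16],[39,0]]
[[6,18],[10,0],[30,16],[39,0]]
[[6,18],[10,0],[30,16],[39,0]]
[[6,18],[10,0],[30,16],[39,0]]
[[6,18],[10,0],[30,16],[39,0]]
[[6,18],[10,0],[12,11],[15,0],[30,16],[39,0]]
[[6,18],[10,0],[12,11],[15,0],[30,16],[39,0],[47,1],[50,0]]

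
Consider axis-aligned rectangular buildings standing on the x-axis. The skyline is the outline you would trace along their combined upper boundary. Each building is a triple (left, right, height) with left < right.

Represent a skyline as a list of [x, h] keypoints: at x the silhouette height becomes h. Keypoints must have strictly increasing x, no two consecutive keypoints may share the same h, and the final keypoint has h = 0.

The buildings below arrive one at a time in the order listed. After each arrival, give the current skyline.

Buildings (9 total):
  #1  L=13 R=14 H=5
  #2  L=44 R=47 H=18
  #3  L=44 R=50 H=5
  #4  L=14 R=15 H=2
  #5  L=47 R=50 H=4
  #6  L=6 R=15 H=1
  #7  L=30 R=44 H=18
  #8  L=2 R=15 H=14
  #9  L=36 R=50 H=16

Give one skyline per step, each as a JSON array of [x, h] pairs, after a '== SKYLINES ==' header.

== SKYLINES ==
[[13,5],[14,0]]
[[13,5],[14,0],[44,18],[47,0]]
[[13,5],[14,0],[44,18],[47,5],[50,0]]
[[13,5],[14,2],[15,0],[44,18],[47,5],[50,0]]
[[13,5],[14,2],[15,0],[44,18],[47,5],[50,0]]
[[6,1],[13,5],[14,2],[15,0],[44,18],[47,5],[50,0]]
[[6,1],[13,5],[14,2],[15,0],[30,18],[47,5],[50,0]]
[[2,14],[15,0],[30,18],[47,5],[50,0]]
[[2,14],[15,0],[30,18],[47,16],[50,0]]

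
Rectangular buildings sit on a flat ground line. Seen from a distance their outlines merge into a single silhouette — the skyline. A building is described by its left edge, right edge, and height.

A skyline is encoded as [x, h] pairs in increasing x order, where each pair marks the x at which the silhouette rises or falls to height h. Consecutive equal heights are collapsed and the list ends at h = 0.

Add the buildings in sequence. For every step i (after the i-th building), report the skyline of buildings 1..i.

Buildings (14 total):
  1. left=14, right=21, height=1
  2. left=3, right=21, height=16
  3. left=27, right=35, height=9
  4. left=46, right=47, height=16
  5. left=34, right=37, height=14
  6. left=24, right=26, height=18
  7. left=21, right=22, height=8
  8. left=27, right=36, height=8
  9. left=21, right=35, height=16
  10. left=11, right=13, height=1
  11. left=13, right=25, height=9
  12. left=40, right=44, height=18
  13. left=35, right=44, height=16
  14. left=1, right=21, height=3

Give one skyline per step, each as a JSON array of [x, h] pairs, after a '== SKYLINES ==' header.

== SKYLINES ==
[[14,1],[21,0]]
[[3,16],[21,0]]
[[3,16],[21,0],[27,9],[35,0]]
[[3,16],[21,0],[27,9],[35,0],[46,16],[47,0]]
[[3,16],[21,0],[27,9],[34,14],[37,0],[46,16],[47,0]]
[[3,16],[21,0],[24,18],[26,0],[27,9],[34,14],[37,0],[46,16],[47,0]]
[[3,16],[21,8],[22,0],[24,18],[26,0],[27,9],[34,14],[37,0],[46,16],[47,0]]
[[3,16],[21,8],[22,0],[24,18],[26,0],[27,9],[34,14],[37,0],[46,16],[47,0]]
[[3,16],[24,18],[26,16],[35,14],[37,0],[46,16],[47,0]]
[[3,16],[24,18],[26,16],[35,14],[37,0],[46,16],[47,0]]
[[3,16],[24,18],[26,16],[35,14],[37,0],[46,16],[47,0]]
[[3,16],[24,18],[26,16],[35,14],[37,0],[40,18],[44,0],[46,16],[47,0]]
[[3,16],[24,18],[26,16],[40,18],[44,0],[46,16],[47,0]]
[[1,3],[3,16],[24,18],[26,16],[40,18],[44,0],[46,16],[47,0]]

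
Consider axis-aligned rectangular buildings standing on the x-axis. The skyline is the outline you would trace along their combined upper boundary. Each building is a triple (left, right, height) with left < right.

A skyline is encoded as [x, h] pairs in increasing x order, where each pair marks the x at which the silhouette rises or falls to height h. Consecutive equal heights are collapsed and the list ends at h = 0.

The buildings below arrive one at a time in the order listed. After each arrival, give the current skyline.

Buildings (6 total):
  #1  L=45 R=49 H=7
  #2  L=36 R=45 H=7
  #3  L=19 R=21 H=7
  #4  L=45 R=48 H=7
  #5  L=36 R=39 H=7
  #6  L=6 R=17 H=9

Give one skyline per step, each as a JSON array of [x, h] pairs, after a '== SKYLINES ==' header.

== SKYLINES ==
[[45,7],[49,0]]
[[36,7],[49,0]]
[[19,7],[21,0],[36,7],[49,0]]
[[19,7],[21,0],[36,7],[49,0]]
[[19,7],[21,0],[36,7],[49,0]]
[[6,9],[17,0],[19,7],[21,0],[36,7],[49,0]]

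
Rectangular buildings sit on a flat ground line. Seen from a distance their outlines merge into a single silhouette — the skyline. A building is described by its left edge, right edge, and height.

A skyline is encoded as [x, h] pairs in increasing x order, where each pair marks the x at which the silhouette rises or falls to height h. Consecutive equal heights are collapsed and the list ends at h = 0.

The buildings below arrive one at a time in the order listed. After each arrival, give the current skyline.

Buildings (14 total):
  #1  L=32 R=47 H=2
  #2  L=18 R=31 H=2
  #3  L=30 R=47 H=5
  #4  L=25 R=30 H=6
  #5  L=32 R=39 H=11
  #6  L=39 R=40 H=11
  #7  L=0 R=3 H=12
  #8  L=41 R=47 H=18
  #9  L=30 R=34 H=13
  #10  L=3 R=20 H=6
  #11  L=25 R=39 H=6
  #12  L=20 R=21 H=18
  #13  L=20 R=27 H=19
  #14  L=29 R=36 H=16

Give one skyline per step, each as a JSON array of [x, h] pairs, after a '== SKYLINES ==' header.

== SKYLINES ==
[[32,2],[47,0]]
[[18,2],[31,0],[32,2],[47,0]]
[[18,2],[30,5],[47,0]]
[[18,2],[25,6],[30,5],[47,0]]
[[18,2],[25,6],[30,5],[32,11],[39,5],[47,0]]
[[18,2],[25,6],[30,5],[32,11],[40,5],[47,0]]
[[0,12],[3,0],[18,2],[25,6],[30,5],[32,11],[40,5],[47,0]]
[[0,12],[3,0],[18,2],[25,6],[30,5],[32,11],[40,5],[41,18],[47,0]]
[[0,12],[3,0],[18,2],[25,6],[30,13],[34,11],[40,5],[41,18],[47,0]]
[[0,12],[3,6],[20,2],[25,6],[30,13],[34,11],[40,5],[41,18],[47,0]]
[[0,12],[3,6],[20,2],[25,6],[30,13],[34,11],[40,5],[41,18],[47,0]]
[[0,12],[3,6],[20,18],[21,2],[25,6],[30,13],[34,11],[40,5],[41,18],[47,0]]
[[0,12],[3,6],[20,19],[27,6],[30,13],[34,11],[40,5],[41,18],[47,0]]
[[0,12],[3,6],[20,19],[27,6],[29,16],[36,11],[40,5],[41,18],[47,0]]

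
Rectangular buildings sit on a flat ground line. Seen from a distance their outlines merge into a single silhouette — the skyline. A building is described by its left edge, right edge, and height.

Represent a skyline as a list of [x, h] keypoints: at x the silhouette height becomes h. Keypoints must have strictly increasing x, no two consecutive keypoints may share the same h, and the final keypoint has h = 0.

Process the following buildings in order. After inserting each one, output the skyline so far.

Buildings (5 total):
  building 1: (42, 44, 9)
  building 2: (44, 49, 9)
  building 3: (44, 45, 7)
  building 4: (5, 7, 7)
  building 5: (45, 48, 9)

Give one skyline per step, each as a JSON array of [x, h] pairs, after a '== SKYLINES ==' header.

== SKYLINES ==
[[42,9],[44,0]]
[[42,9],[49,0]]
[[42,9],[49,0]]
[[5,7],[7,0],[42,9],[49,0]]
[[5,7],[7,0],[42,9],[49,0]]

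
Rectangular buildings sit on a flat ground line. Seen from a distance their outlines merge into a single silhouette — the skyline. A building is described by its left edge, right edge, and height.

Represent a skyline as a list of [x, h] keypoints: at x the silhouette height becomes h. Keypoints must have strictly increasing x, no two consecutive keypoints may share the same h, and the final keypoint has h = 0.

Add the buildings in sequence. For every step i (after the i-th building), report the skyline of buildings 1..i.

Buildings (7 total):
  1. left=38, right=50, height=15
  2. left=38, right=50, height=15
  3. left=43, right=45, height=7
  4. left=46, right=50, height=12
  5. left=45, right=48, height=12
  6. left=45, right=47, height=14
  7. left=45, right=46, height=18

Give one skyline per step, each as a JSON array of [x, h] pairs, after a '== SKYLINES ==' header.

== SKYLINES ==
[[38,15],[50,0]]
[[38,15],[50,0]]
[[38,15],[50,0]]
[[38,15],[50,0]]
[[38,15],[50,0]]
[[38,15],[50,0]]
[[38,15],[45,18],[46,15],[50,0]]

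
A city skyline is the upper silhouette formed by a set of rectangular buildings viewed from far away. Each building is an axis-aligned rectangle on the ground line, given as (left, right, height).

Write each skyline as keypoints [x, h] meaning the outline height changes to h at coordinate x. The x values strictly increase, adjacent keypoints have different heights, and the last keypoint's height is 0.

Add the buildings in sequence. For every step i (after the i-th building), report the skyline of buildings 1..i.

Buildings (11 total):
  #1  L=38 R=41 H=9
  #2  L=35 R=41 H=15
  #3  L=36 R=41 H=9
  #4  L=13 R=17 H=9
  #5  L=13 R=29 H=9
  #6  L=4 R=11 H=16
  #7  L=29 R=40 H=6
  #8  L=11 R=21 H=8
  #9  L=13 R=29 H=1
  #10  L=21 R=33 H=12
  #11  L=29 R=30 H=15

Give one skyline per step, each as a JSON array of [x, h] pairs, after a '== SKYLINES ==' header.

== SKYLINES ==
[[38,9],[41,0]]
[[35,15],[41,0]]
[[35,15],[41,0]]
[[13,9],[17,0],[35,15],[41,0]]
[[13,9],[29,0],[35,15],[41,0]]
[[4,16],[11,0],[13,9],[29,0],[35,15],[41,0]]
[[4,16],[11,0],[13,9],[29,6],[35,15],[41,0]]
[[4,16],[11,8],[13,9],[29,6],[35,15],[41,0]]
[[4,16],[11,8],[13,9],[29,6],[35,15],[41,0]]
[[4,16],[11,8],[13,9],[21,12],[33,6],[35,15],[41,0]]
[[4,16],[11,8],[13,9],[21,12],[29,15],[30,12],[33,6],[35,15],[41,0]]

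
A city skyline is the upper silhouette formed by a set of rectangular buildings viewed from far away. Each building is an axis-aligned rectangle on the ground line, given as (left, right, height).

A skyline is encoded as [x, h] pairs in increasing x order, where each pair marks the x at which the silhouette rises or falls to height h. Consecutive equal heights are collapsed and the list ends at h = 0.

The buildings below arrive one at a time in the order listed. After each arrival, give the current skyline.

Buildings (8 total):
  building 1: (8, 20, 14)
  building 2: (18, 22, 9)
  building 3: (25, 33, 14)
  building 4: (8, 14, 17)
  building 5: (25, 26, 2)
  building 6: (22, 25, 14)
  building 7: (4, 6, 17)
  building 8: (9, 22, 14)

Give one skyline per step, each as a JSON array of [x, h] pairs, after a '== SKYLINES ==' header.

== SKYLINES ==
[[8,14],[20,0]]
[[8,14],[20,9],[22,0]]
[[8,14],[20,9],[22,0],[25,14],[33,0]]
[[8,17],[14,14],[20,9],[22,0],[25,14],[33,0]]
[[8,17],[14,14],[20,9],[22,0],[25,14],[33,0]]
[[8,17],[14,14],[20,9],[22,14],[33,0]]
[[4,17],[6,0],[8,17],[14,14],[20,9],[22,14],[33,0]]
[[4,17],[6,0],[8,17],[14,14],[33,0]]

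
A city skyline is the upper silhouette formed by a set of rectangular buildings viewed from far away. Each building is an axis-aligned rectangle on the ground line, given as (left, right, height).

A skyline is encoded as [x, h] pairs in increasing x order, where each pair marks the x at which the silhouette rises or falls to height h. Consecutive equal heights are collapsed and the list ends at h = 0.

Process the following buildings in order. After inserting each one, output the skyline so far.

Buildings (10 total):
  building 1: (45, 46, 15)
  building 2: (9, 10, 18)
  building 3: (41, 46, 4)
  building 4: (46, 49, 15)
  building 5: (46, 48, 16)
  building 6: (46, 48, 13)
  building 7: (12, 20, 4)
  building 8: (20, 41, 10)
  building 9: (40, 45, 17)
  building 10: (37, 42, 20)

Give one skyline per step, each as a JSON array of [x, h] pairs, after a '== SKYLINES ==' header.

== SKYLINES ==
[[45,15],[46,0]]
[[9,18],[10,0],[45,15],[46,0]]
[[9,18],[10,0],[41,4],[45,15],[46,0]]
[[9,18],[10,0],[41,4],[45,15],[49,0]]
[[9,18],[10,0],[41,4],[45,15],[46,16],[48,15],[49,0]]
[[9,18],[10,0],[41,4],[45,15],[46,16],[48,15],[49,0]]
[[9,18],[10,0],[12,4],[20,0],[41,4],[45,15],[46,16],[48,15],[49,0]]
[[9,18],[10,0],[12,4],[20,10],[41,4],[45,15],[46,16],[48,15],[49,0]]
[[9,18],[10,0],[12,4],[20,10],[40,17],[45,15],[46,16],[48,15],[49,0]]
[[9,18],[10,0],[12,4],[20,10],[37,20],[42,17],[45,15],[46,16],[48,15],[49,0]]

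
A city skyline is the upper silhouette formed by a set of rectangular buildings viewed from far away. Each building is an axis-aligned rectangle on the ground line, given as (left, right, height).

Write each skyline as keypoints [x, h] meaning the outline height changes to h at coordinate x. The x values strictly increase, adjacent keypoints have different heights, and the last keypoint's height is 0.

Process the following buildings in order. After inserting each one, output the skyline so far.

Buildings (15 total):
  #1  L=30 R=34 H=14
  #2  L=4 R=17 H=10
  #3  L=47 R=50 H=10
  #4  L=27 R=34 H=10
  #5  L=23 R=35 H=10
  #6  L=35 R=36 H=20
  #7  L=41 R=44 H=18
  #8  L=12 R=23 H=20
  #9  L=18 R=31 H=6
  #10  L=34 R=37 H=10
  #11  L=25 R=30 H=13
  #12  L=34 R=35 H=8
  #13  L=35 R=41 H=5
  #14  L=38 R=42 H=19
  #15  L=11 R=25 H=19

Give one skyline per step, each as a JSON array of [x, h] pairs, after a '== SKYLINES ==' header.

== SKYLINES ==
[[30,14],[34,0]]
[[4,10],[17,0],[30,14],[34,0]]
[[4,10],[17,0],[30,14],[34,0],[47,10],[50,0]]
[[4,10],[17,0],[27,10],[30,14],[34,0],[47,10],[50,0]]
[[4,10],[17,0],[23,10],[30,14],[34,10],[35,0],[47,10],[50,0]]
[[4,10],[17,0],[23,10],[30,14],[34,10],[35,20],[36,0],[47,10],[50,0]]
[[4,10],[17,0],[23,10],[30,14],[34,10],[35,20],[36,0],[41,18],[44,0],[47,10],[50,0]]
[[4,10],[12,20],[23,10],[30,14],[34,10],[35,20],[36,0],[41,18],[44,0],[47,10],[50,0]]
[[4,10],[12,20],[23,10],[30,14],[34,10],[35,20],[36,0],[41,18],[44,0],[47,10],[50,0]]
[[4,10],[12,20],[23,10],[30,14],[34,10],[35,20],[36,10],[37,0],[41,18],[44,0],[47,10],[50,0]]
[[4,10],[12,20],[23,10],[25,13],[30,14],[34,10],[35,20],[36,10],[37,0],[41,18],[44,0],[47,10],[50,0]]
[[4,10],[12,20],[23,10],[25,13],[30,14],[34,10],[35,20],[36,10],[37,0],[41,18],[44,0],[47,10],[50,0]]
[[4,10],[12,20],[23,10],[25,13],[30,14],[34,10],[35,20],[36,10],[37,5],[41,18],[44,0],[47,10],[50,0]]
[[4,10],[12,20],[23,10],[25,13],[30,14],[34,10],[35,20],[36,10],[37,5],[38,19],[42,18],[44,0],[47,10],[50,0]]
[[4,10],[11,19],[12,20],[23,19],[25,13],[30,14],[34,10],[35,20],[36,10],[37,5],[38,19],[42,18],[44,0],[47,10],[50,0]]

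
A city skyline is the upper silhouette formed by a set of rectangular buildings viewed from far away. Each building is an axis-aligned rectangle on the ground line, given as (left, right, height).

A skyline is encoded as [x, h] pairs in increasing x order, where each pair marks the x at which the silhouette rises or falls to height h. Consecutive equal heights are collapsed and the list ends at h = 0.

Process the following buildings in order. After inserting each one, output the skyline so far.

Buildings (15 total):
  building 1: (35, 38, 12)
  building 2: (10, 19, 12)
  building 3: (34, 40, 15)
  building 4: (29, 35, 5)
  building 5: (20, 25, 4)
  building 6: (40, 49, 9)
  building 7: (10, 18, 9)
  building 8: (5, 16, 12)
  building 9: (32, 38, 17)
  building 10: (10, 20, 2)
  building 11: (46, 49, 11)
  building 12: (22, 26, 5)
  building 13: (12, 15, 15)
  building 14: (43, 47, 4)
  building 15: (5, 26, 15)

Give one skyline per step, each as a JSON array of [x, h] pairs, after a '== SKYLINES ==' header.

== SKYLINES ==
[[35,12],[38,0]]
[[10,12],[19,0],[35,12],[38,0]]
[[10,12],[19,0],[34,15],[40,0]]
[[10,12],[19,0],[29,5],[34,15],[40,0]]
[[10,12],[19,0],[20,4],[25,0],[29,5],[34,15],[40,0]]
[[10,12],[19,0],[20,4],[25,0],[29,5],[34,15],[40,9],[49,0]]
[[10,12],[19,0],[20,4],[25,0],[29,5],[34,15],[40,9],[49,0]]
[[5,12],[19,0],[20,4],[25,0],[29,5],[34,15],[40,9],[49,0]]
[[5,12],[19,0],[20,4],[25,0],[29,5],[32,17],[38,15],[40,9],[49,0]]
[[5,12],[19,2],[20,4],[25,0],[29,5],[32,17],[38,15],[40,9],[49,0]]
[[5,12],[19,2],[20,4],[25,0],[29,5],[32,17],[38,15],[40,9],[46,11],[49,0]]
[[5,12],[19,2],[20,4],[22,5],[26,0],[29,5],[32,17],[38,15],[40,9],[46,11],[49,0]]
[[5,12],[12,15],[15,12],[19,2],[20,4],[22,5],[26,0],[29,5],[32,17],[38,15],[40,9],[46,11],[49,0]]
[[5,12],[12,15],[15,12],[19,2],[20,4],[22,5],[26,0],[29,5],[32,17],[38,15],[40,9],[46,11],[49,0]]
[[5,15],[26,0],[29,5],[32,17],[38,15],[40,9],[46,11],[49,0]]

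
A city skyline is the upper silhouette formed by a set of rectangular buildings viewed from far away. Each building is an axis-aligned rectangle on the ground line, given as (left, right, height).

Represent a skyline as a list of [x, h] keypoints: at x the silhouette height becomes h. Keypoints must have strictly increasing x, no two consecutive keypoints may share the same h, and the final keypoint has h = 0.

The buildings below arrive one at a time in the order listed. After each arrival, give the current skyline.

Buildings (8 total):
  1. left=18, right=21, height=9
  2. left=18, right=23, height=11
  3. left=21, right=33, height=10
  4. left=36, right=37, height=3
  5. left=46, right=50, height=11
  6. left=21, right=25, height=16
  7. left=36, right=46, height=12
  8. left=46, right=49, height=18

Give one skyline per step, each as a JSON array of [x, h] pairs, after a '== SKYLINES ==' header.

== SKYLINES ==
[[18,9],[21,0]]
[[18,11],[23,0]]
[[18,11],[23,10],[33,0]]
[[18,11],[23,10],[33,0],[36,3],[37,0]]
[[18,11],[23,10],[33,0],[36,3],[37,0],[46,11],[50,0]]
[[18,11],[21,16],[25,10],[33,0],[36,3],[37,0],[46,11],[50,0]]
[[18,11],[21,16],[25,10],[33,0],[36,12],[46,11],[50,0]]
[[18,11],[21,16],[25,10],[33,0],[36,12],[46,18],[49,11],[50,0]]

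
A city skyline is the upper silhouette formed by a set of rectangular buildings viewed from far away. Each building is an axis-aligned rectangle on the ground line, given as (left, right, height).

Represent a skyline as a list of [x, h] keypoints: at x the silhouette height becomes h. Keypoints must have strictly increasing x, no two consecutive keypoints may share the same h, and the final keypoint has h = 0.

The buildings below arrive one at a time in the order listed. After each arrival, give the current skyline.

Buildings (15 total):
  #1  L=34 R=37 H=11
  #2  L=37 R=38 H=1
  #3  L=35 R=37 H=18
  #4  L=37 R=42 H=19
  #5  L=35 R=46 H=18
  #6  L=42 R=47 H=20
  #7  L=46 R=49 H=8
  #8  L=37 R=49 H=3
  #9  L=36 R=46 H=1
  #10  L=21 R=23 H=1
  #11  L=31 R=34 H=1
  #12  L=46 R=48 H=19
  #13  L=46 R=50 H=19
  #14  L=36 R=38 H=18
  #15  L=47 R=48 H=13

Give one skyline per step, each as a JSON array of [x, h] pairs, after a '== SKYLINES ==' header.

== SKYLINES ==
[[34,11],[37,0]]
[[34,11],[37,1],[38,0]]
[[34,11],[35,18],[37,1],[38,0]]
[[34,11],[35,18],[37,19],[42,0]]
[[34,11],[35,18],[37,19],[42,18],[46,0]]
[[34,11],[35,18],[37,19],[42,20],[47,0]]
[[34,11],[35,18],[37,19],[42,20],[47,8],[49,0]]
[[34,11],[35,18],[37,19],[42,20],[47,8],[49,0]]
[[34,11],[35,18],[37,19],[42,20],[47,8],[49,0]]
[[21,1],[23,0],[34,11],[35,18],[37,19],[42,20],[47,8],[49,0]]
[[21,1],[23,0],[31,1],[34,11],[35,18],[37,19],[42,20],[47,8],[49,0]]
[[21,1],[23,0],[31,1],[34,11],[35,18],[37,19],[42,20],[47,19],[48,8],[49,0]]
[[21,1],[23,0],[31,1],[34,11],[35,18],[37,19],[42,20],[47,19],[50,0]]
[[21,1],[23,0],[31,1],[34,11],[35,18],[37,19],[42,20],[47,19],[50,0]]
[[21,1],[23,0],[31,1],[34,11],[35,18],[37,19],[42,20],[47,19],[50,0]]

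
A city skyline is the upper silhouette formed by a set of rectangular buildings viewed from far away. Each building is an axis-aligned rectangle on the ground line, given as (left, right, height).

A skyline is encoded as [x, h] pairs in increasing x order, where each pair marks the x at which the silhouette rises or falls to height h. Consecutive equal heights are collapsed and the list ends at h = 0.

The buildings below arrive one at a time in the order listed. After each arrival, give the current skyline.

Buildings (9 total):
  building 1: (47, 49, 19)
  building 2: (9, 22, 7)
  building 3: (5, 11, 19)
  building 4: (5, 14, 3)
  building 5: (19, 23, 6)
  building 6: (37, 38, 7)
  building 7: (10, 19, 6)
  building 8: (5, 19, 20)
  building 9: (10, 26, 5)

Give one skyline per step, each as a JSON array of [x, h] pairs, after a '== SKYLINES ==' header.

== SKYLINES ==
[[47,19],[49,0]]
[[9,7],[22,0],[47,19],[49,0]]
[[5,19],[11,7],[22,0],[47,19],[49,0]]
[[5,19],[11,7],[22,0],[47,19],[49,0]]
[[5,19],[11,7],[22,6],[23,0],[47,19],[49,0]]
[[5,19],[11,7],[22,6],[23,0],[37,7],[38,0],[47,19],[49,0]]
[[5,19],[11,7],[22,6],[23,0],[37,7],[38,0],[47,19],[49,0]]
[[5,20],[19,7],[22,6],[23,0],[37,7],[38,0],[47,19],[49,0]]
[[5,20],[19,7],[22,6],[23,5],[26,0],[37,7],[38,0],[47,19],[49,0]]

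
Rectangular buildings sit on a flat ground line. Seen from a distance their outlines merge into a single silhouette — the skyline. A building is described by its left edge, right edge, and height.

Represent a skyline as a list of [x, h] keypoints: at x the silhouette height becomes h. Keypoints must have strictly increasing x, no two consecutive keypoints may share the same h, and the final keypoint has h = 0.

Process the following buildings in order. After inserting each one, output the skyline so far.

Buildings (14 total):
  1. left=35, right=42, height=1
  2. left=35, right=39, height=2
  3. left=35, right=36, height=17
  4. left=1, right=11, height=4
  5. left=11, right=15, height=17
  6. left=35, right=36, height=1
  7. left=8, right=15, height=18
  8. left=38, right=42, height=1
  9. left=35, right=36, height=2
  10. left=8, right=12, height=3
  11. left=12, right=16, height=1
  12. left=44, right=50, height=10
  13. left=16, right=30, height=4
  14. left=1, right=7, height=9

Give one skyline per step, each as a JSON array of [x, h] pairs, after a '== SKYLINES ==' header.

== SKYLINES ==
[[35,1],[42,0]]
[[35,2],[39,1],[42,0]]
[[35,17],[36,2],[39,1],[42,0]]
[[1,4],[11,0],[35,17],[36,2],[39,1],[42,0]]
[[1,4],[11,17],[15,0],[35,17],[36,2],[39,1],[42,0]]
[[1,4],[11,17],[15,0],[35,17],[36,2],[39,1],[42,0]]
[[1,4],[8,18],[15,0],[35,17],[36,2],[39,1],[42,0]]
[[1,4],[8,18],[15,0],[35,17],[36,2],[39,1],[42,0]]
[[1,4],[8,18],[15,0],[35,17],[36,2],[39,1],[42,0]]
[[1,4],[8,18],[15,0],[35,17],[36,2],[39,1],[42,0]]
[[1,4],[8,18],[15,1],[16,0],[35,17],[36,2],[39,1],[42,0]]
[[1,4],[8,18],[15,1],[16,0],[35,17],[36,2],[39,1],[42,0],[44,10],[50,0]]
[[1,4],[8,18],[15,1],[16,4],[30,0],[35,17],[36,2],[39,1],[42,0],[44,10],[50,0]]
[[1,9],[7,4],[8,18],[15,1],[16,4],[30,0],[35,17],[36,2],[39,1],[42,0],[44,10],[50,0]]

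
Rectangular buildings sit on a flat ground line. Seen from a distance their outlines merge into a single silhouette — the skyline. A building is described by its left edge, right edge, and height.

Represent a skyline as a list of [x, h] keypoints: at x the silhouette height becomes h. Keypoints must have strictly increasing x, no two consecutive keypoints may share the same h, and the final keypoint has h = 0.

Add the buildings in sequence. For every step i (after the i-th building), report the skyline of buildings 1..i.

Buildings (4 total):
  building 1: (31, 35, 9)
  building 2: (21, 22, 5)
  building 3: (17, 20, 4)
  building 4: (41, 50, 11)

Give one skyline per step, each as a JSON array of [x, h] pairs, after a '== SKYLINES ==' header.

== SKYLINES ==
[[31,9],[35,0]]
[[21,5],[22,0],[31,9],[35,0]]
[[17,4],[20,0],[21,5],[22,0],[31,9],[35,0]]
[[17,4],[20,0],[21,5],[22,0],[31,9],[35,0],[41,11],[50,0]]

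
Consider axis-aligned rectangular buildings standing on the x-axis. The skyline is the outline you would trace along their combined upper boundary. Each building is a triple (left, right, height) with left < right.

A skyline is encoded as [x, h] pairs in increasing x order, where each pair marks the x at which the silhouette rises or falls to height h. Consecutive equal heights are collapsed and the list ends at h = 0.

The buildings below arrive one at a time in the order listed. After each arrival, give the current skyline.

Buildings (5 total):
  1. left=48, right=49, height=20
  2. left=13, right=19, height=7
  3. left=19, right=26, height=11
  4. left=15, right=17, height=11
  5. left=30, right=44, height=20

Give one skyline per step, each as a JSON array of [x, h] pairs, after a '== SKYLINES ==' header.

== SKYLINES ==
[[48,20],[49,0]]
[[13,7],[19,0],[48,20],[49,0]]
[[13,7],[19,11],[26,0],[48,20],[49,0]]
[[13,7],[15,11],[17,7],[19,11],[26,0],[48,20],[49,0]]
[[13,7],[15,11],[17,7],[19,11],[26,0],[30,20],[44,0],[48,20],[49,0]]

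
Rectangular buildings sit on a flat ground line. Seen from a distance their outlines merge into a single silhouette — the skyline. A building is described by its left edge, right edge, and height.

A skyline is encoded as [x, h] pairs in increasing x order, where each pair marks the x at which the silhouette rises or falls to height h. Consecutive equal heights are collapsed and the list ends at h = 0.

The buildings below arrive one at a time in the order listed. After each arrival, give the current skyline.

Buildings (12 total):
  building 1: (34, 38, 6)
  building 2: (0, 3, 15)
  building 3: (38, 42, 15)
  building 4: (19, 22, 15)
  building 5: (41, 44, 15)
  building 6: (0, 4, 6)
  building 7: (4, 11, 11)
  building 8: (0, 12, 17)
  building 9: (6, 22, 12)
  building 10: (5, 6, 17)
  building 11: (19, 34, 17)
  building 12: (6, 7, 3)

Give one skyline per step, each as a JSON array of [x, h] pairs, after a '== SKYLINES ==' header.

== SKYLINES ==
[[34,6],[38,0]]
[[0,15],[3,0],[34,6],[38,0]]
[[0,15],[3,0],[34,6],[38,15],[42,0]]
[[0,15],[3,0],[19,15],[22,0],[34,6],[38,15],[42,0]]
[[0,15],[3,0],[19,15],[22,0],[34,6],[38,15],[44,0]]
[[0,15],[3,6],[4,0],[19,15],[22,0],[34,6],[38,15],[44,0]]
[[0,15],[3,6],[4,11],[11,0],[19,15],[22,0],[34,6],[38,15],[44,0]]
[[0,17],[12,0],[19,15],[22,0],[34,6],[38,15],[44,0]]
[[0,17],[12,12],[19,15],[22,0],[34,6],[38,15],[44,0]]
[[0,17],[12,12],[19,15],[22,0],[34,6],[38,15],[44,0]]
[[0,17],[12,12],[19,17],[34,6],[38,15],[44,0]]
[[0,17],[12,12],[19,17],[34,6],[38,15],[44,0]]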